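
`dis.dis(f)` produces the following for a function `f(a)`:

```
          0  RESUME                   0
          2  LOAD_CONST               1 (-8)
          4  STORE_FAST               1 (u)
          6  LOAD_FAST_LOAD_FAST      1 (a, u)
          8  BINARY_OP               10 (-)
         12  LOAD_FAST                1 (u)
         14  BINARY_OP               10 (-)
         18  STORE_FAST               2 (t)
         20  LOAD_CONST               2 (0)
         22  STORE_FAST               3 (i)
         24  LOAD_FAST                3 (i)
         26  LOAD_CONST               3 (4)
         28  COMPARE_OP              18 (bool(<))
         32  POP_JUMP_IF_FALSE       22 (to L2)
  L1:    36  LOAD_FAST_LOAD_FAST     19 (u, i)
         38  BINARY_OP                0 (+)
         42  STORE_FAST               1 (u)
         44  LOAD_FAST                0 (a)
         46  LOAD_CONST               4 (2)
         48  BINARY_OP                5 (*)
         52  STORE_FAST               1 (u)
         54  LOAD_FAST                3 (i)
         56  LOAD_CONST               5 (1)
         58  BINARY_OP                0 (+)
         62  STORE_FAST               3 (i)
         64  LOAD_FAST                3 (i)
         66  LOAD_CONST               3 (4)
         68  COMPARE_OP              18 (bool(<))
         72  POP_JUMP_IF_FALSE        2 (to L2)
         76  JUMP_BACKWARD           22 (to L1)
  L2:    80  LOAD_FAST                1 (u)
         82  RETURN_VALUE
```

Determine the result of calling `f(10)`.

LOAD_CONST → push -8
STORE_FAST u → u=-8
LOAD_FAST_LOAD_FAST a,u → push 10,-8
BINARY_OP - → 10 - -8 = 18
LOAD_FAST u → push -8
BINARY_OP - → 18 - -8 = 26
STORE_FAST t → t=26
LOAD_CONST → push 0
STORE_FAST i → i=0
LOAD_FAST i → push 0
LOAD_CONST → push 4
COMPARE_OP bool(<) → 0 vs 4 = True
POP_JUMP_IF_FALSE → pop True; no jump
LOAD_FAST_LOAD_FAST u,i → push -8,0
BINARY_OP + → -8 + 0 = -8
STORE_FAST u → u=-8
LOAD_FAST a → push 10
LOAD_CONST → push 2
BINARY_OP * → 10 * 2 = 20
STORE_FAST u → u=20
LOAD_FAST i → push 0
LOAD_CONST → push 1
BINARY_OP + → 0 + 1 = 1
STORE_FAST i → i=1
LOAD_FAST i → push 1
LOAD_CONST → push 4
COMPARE_OP bool(<) → 1 vs 4 = True
POP_JUMP_IF_FALSE → pop True; no jump
LOAD_FAST_LOAD_FAST u,i → push 20,1
BINARY_OP + → 20 + 1 = 21
STORE_FAST u → u=21
LOAD_FAST a → push 10
LOAD_CONST → push 2
BINARY_OP * → 10 * 2 = 20
STORE_FAST u → u=20
LOAD_FAST i → push 1
LOAD_CONST → push 1
BINARY_OP + → 1 + 1 = 2
STORE_FAST i → i=2
LOAD_FAST i → push 2
LOAD_CONST → push 4
COMPARE_OP bool(<) → 2 vs 4 = True
POP_JUMP_IF_FALSE → pop True; no jump
LOAD_FAST_LOAD_FAST u,i → push 20,2
BINARY_OP + → 20 + 2 = 22
STORE_FAST u → u=22
LOAD_FAST a → push 10
LOAD_CONST → push 2
BINARY_OP * → 10 * 2 = 20
STORE_FAST u → u=20
LOAD_FAST i → push 2
LOAD_CONST → push 1
BINARY_OP + → 2 + 1 = 3
STORE_FAST i → i=3
LOAD_FAST i → push 3
LOAD_CONST → push 4
COMPARE_OP bool(<) → 3 vs 4 = True
POP_JUMP_IF_FALSE → pop True; no jump
LOAD_FAST_LOAD_FAST u,i → push 20,3
BINARY_OP + → 20 + 3 = 23
STORE_FAST u → u=23
LOAD_FAST a → push 10
LOAD_CONST → push 2
BINARY_OP * → 10 * 2 = 20
STORE_FAST u → u=20
LOAD_FAST i → push 3
LOAD_CONST → push 1
BINARY_OP + → 3 + 1 = 4
STORE_FAST i → i=4
LOAD_FAST i → push 4
LOAD_CONST → push 4
COMPARE_OP bool(<) → 4 vs 4 = False
POP_JUMP_IF_FALSE → pop False; jump
LOAD_FAST u → push 20
RETURN_VALUE → return 20.

20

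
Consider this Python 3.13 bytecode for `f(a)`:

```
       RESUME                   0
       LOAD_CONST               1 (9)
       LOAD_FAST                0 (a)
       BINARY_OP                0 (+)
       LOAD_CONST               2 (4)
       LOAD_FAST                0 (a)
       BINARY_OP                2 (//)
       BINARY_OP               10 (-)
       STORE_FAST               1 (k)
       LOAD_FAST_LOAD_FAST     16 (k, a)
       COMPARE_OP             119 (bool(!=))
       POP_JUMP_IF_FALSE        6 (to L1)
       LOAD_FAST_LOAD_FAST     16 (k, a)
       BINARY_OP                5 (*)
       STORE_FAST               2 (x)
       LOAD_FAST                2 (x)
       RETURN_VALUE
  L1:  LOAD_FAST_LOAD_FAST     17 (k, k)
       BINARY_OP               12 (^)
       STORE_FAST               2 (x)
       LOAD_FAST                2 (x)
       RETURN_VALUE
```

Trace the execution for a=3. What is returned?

33

LOAD_CONST → push 9. Stack: [9]
LOAD_FAST a → push 3. Stack: [9, 3]
BINARY_OP + → 9 + 3 = 12. Stack: [12]
LOAD_CONST → push 4. Stack: [12, 4]
LOAD_FAST a → push 3. Stack: [12, 4, 3]
BINARY_OP // → 4 // 3 = 1. Stack: [12, 1]
BINARY_OP - → 12 - 1 = 11. Stack: [11]
STORE_FAST k → k=11. Stack: []
LOAD_FAST_LOAD_FAST k,a → push 11,3. Stack: [11, 3]
COMPARE_OP bool(!=) → 11 vs 3 = True. Stack: [True]
POP_JUMP_IF_FALSE → pop True; no jump. Stack: []
LOAD_FAST_LOAD_FAST k,a → push 11,3. Stack: [11, 3]
BINARY_OP * → 11 * 3 = 33. Stack: [33]
STORE_FAST x → x=33. Stack: []
LOAD_FAST x → push 33. Stack: [33]
RETURN_VALUE → return 33.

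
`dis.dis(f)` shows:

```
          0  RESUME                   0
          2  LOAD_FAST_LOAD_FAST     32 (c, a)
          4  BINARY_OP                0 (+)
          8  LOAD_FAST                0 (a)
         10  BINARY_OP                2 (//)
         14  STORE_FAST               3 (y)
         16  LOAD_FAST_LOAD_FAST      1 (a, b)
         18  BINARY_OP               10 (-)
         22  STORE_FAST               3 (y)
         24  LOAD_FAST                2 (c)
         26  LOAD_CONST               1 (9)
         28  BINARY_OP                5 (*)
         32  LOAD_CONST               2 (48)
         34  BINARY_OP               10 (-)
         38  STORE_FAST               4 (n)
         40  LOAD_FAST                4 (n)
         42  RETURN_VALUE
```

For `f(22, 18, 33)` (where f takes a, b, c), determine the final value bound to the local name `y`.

LOAD_FAST_LOAD_FAST c,a → push 33,22. Stack: [33, 22]
BINARY_OP + → 33 + 22 = 55. Stack: [55]
LOAD_FAST a → push 22. Stack: [55, 22]
BINARY_OP // → 55 // 22 = 2. Stack: [2]
STORE_FAST y → y=2. Stack: []
LOAD_FAST_LOAD_FAST a,b → push 22,18. Stack: [22, 18]
BINARY_OP - → 22 - 18 = 4. Stack: [4]
STORE_FAST y → y=4. Stack: []
LOAD_FAST c → push 33. Stack: [33]
LOAD_CONST → push 9. Stack: [33, 9]
BINARY_OP * → 33 * 9 = 297. Stack: [297]
LOAD_CONST → push 48. Stack: [297, 48]
BINARY_OP - → 297 - 48 = 249. Stack: [249]
STORE_FAST n → n=249. Stack: []
LOAD_FAST n → push 249. Stack: [249]
RETURN_VALUE → return 249.

4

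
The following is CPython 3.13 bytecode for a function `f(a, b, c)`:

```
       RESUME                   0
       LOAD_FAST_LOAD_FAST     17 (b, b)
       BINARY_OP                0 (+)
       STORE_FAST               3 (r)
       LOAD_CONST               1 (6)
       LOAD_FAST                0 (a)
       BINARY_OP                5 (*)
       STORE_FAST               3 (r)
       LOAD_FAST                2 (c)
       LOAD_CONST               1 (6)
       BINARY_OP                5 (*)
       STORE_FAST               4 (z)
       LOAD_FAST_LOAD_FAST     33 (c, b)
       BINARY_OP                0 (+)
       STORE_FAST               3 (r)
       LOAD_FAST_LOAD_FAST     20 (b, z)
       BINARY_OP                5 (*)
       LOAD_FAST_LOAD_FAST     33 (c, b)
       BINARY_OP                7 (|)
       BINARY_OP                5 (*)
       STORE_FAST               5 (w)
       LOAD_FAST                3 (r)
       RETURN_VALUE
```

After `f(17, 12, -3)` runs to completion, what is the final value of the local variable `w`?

648

LOAD_FAST_LOAD_FAST b,b → push 12,12. Stack: [12, 12]
BINARY_OP + → 12 + 12 = 24. Stack: [24]
STORE_FAST r → r=24. Stack: []
LOAD_CONST → push 6. Stack: [6]
LOAD_FAST a → push 17. Stack: [6, 17]
BINARY_OP * → 6 * 17 = 102. Stack: [102]
STORE_FAST r → r=102. Stack: []
LOAD_FAST c → push -3. Stack: [-3]
LOAD_CONST → push 6. Stack: [-3, 6]
BINARY_OP * → -3 * 6 = -18. Stack: [-18]
STORE_FAST z → z=-18. Stack: []
LOAD_FAST_LOAD_FAST c,b → push -3,12. Stack: [-3, 12]
BINARY_OP + → -3 + 12 = 9. Stack: [9]
STORE_FAST r → r=9. Stack: []
LOAD_FAST_LOAD_FAST b,z → push 12,-18. Stack: [12, -18]
BINARY_OP * → 12 * -18 = -216. Stack: [-216]
LOAD_FAST_LOAD_FAST c,b → push -3,12. Stack: [-216, -3, 12]
BINARY_OP | → -3 | 12 = -3. Stack: [-216, -3]
BINARY_OP * → -216 * -3 = 648. Stack: [648]
STORE_FAST w → w=648. Stack: []
LOAD_FAST r → push 9. Stack: [9]
RETURN_VALUE → return 9.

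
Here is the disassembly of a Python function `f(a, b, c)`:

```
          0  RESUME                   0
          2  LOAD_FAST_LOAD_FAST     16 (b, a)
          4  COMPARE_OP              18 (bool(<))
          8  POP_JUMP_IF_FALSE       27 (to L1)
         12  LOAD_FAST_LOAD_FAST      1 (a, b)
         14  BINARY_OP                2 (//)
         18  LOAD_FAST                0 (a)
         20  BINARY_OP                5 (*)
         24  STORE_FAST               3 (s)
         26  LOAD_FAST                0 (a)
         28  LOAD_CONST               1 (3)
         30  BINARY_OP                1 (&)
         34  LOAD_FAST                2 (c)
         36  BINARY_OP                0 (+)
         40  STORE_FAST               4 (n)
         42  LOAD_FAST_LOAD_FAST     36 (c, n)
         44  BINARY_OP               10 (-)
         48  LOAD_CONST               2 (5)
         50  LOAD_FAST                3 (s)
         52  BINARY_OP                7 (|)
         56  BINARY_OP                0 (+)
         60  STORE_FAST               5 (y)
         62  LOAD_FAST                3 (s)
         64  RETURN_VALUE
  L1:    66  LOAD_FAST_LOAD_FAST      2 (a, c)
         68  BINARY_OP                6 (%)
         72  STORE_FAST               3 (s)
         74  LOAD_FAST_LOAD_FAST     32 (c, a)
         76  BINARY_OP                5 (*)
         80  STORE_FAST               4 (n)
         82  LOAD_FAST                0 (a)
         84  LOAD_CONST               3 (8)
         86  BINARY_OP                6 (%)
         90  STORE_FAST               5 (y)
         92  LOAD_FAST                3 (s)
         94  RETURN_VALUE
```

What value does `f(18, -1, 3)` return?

LOAD_FAST_LOAD_FAST b,a → push -1,18. Stack: [-1, 18]
COMPARE_OP bool(<) → -1 vs 18 = True. Stack: [True]
POP_JUMP_IF_FALSE → pop True; no jump. Stack: []
LOAD_FAST_LOAD_FAST a,b → push 18,-1. Stack: [18, -1]
BINARY_OP // → 18 // -1 = -18. Stack: [-18]
LOAD_FAST a → push 18. Stack: [-18, 18]
BINARY_OP * → -18 * 18 = -324. Stack: [-324]
STORE_FAST s → s=-324. Stack: []
LOAD_FAST a → push 18. Stack: [18]
LOAD_CONST → push 3. Stack: [18, 3]
BINARY_OP & → 18 & 3 = 2. Stack: [2]
LOAD_FAST c → push 3. Stack: [2, 3]
BINARY_OP + → 2 + 3 = 5. Stack: [5]
STORE_FAST n → n=5. Stack: []
LOAD_FAST_LOAD_FAST c,n → push 3,5. Stack: [3, 5]
BINARY_OP - → 3 - 5 = -2. Stack: [-2]
LOAD_CONST → push 5. Stack: [-2, 5]
LOAD_FAST s → push -324. Stack: [-2, 5, -324]
BINARY_OP | → 5 | -324 = -323. Stack: [-2, -323]
BINARY_OP + → -2 + -323 = -325. Stack: [-325]
STORE_FAST y → y=-325. Stack: []
LOAD_FAST s → push -324. Stack: [-324]
RETURN_VALUE → return -324.

-324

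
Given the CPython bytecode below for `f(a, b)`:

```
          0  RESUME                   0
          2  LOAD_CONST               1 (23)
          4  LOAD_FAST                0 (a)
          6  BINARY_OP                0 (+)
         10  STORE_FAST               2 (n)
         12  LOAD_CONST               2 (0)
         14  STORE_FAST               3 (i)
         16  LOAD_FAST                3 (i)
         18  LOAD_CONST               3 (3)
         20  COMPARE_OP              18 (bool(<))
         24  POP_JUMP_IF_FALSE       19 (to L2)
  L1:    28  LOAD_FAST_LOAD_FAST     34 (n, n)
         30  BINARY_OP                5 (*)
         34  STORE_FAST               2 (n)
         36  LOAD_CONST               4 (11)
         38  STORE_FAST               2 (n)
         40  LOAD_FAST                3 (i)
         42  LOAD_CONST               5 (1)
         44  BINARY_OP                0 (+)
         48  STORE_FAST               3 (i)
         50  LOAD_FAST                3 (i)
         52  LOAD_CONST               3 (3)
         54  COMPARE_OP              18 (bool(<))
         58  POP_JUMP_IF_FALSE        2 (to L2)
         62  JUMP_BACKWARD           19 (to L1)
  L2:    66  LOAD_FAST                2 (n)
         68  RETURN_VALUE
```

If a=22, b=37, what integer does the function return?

LOAD_CONST → push 23. Stack: [23]
LOAD_FAST a → push 22. Stack: [23, 22]
BINARY_OP + → 23 + 22 = 45. Stack: [45]
STORE_FAST n → n=45. Stack: []
LOAD_CONST → push 0. Stack: [0]
STORE_FAST i → i=0. Stack: []
LOAD_FAST i → push 0. Stack: [0]
LOAD_CONST → push 3. Stack: [0, 3]
COMPARE_OP bool(<) → 0 vs 3 = True. Stack: [True]
POP_JUMP_IF_FALSE → pop True; no jump. Stack: []
LOAD_FAST_LOAD_FAST n,n → push 45,45. Stack: [45, 45]
BINARY_OP * → 45 * 45 = 2025. Stack: [2025]
STORE_FAST n → n=2025. Stack: []
LOAD_CONST → push 11. Stack: [11]
STORE_FAST n → n=11. Stack: []
LOAD_FAST i → push 0. Stack: [0]
LOAD_CONST → push 1. Stack: [0, 1]
BINARY_OP + → 0 + 1 = 1. Stack: [1]
STORE_FAST i → i=1. Stack: []
LOAD_FAST i → push 1. Stack: [1]
LOAD_CONST → push 3. Stack: [1, 3]
COMPARE_OP bool(<) → 1 vs 3 = True. Stack: [True]
POP_JUMP_IF_FALSE → pop True; no jump. Stack: []
LOAD_FAST_LOAD_FAST n,n → push 11,11. Stack: [11, 11]
BINARY_OP * → 11 * 11 = 121. Stack: [121]
STORE_FAST n → n=121. Stack: []
LOAD_CONST → push 11. Stack: [11]
STORE_FAST n → n=11. Stack: []
LOAD_FAST i → push 1. Stack: [1]
LOAD_CONST → push 1. Stack: [1, 1]
BINARY_OP + → 1 + 1 = 2. Stack: [2]
STORE_FAST i → i=2. Stack: []
LOAD_FAST i → push 2. Stack: [2]
LOAD_CONST → push 3. Stack: [2, 3]
COMPARE_OP bool(<) → 2 vs 3 = True. Stack: [True]
POP_JUMP_IF_FALSE → pop True; no jump. Stack: []
LOAD_FAST_LOAD_FAST n,n → push 11,11. Stack: [11, 11]
BINARY_OP * → 11 * 11 = 121. Stack: [121]
STORE_FAST n → n=121. Stack: []
LOAD_CONST → push 11. Stack: [11]
STORE_FAST n → n=11. Stack: []
LOAD_FAST i → push 2. Stack: [2]
LOAD_CONST → push 1. Stack: [2, 1]
BINARY_OP + → 2 + 1 = 3. Stack: [3]
STORE_FAST i → i=3. Stack: []
LOAD_FAST i → push 3. Stack: [3]
LOAD_CONST → push 3. Stack: [3, 3]
COMPARE_OP bool(<) → 3 vs 3 = False. Stack: [False]
POP_JUMP_IF_FALSE → pop False; jump. Stack: []
LOAD_FAST n → push 11. Stack: [11]
RETURN_VALUE → return 11.

11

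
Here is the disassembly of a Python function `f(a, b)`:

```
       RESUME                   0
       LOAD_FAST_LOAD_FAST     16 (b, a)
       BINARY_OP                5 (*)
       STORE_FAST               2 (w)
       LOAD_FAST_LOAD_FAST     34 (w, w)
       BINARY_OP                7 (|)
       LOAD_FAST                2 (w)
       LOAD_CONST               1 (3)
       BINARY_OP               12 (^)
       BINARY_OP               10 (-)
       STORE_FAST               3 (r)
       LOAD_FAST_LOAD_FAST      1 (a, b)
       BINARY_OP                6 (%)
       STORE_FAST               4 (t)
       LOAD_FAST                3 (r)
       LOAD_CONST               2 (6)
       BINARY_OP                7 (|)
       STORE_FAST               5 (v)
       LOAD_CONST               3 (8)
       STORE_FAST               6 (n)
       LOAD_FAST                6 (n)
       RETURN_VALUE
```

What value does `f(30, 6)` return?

8

LOAD_FAST_LOAD_FAST b,a → push 6,30. Stack: [6, 30]
BINARY_OP * → 6 * 30 = 180. Stack: [180]
STORE_FAST w → w=180. Stack: []
LOAD_FAST_LOAD_FAST w,w → push 180,180. Stack: [180, 180]
BINARY_OP | → 180 | 180 = 180. Stack: [180]
LOAD_FAST w → push 180. Stack: [180, 180]
LOAD_CONST → push 3. Stack: [180, 180, 3]
BINARY_OP ^ → 180 ^ 3 = 183. Stack: [180, 183]
BINARY_OP - → 180 - 183 = -3. Stack: [-3]
STORE_FAST r → r=-3. Stack: []
LOAD_FAST_LOAD_FAST a,b → push 30,6. Stack: [30, 6]
BINARY_OP % → 30 % 6 = 0. Stack: [0]
STORE_FAST t → t=0. Stack: []
LOAD_FAST r → push -3. Stack: [-3]
LOAD_CONST → push 6. Stack: [-3, 6]
BINARY_OP | → -3 | 6 = -1. Stack: [-1]
STORE_FAST v → v=-1. Stack: []
LOAD_CONST → push 8. Stack: [8]
STORE_FAST n → n=8. Stack: []
LOAD_FAST n → push 8. Stack: [8]
RETURN_VALUE → return 8.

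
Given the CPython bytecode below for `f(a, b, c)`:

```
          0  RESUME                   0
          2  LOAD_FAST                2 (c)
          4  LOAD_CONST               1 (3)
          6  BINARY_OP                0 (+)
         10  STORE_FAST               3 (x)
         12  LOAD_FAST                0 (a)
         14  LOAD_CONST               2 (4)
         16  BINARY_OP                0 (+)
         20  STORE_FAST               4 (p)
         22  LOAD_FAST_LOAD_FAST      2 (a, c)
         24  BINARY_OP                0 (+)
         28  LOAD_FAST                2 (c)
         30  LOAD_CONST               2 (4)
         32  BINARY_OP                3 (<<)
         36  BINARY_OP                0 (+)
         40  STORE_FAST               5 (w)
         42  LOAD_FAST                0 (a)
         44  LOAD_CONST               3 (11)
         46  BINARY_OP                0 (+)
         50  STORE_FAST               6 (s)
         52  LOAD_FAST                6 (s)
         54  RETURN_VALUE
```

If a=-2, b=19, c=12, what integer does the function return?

9

LOAD_FAST c → push 12. Stack: [12]
LOAD_CONST → push 3. Stack: [12, 3]
BINARY_OP + → 12 + 3 = 15. Stack: [15]
STORE_FAST x → x=15. Stack: []
LOAD_FAST a → push -2. Stack: [-2]
LOAD_CONST → push 4. Stack: [-2, 4]
BINARY_OP + → -2 + 4 = 2. Stack: [2]
STORE_FAST p → p=2. Stack: []
LOAD_FAST_LOAD_FAST a,c → push -2,12. Stack: [-2, 12]
BINARY_OP + → -2 + 12 = 10. Stack: [10]
LOAD_FAST c → push 12. Stack: [10, 12]
LOAD_CONST → push 4. Stack: [10, 12, 4]
BINARY_OP << → 12 << 4 = 192. Stack: [10, 192]
BINARY_OP + → 10 + 192 = 202. Stack: [202]
STORE_FAST w → w=202. Stack: []
LOAD_FAST a → push -2. Stack: [-2]
LOAD_CONST → push 11. Stack: [-2, 11]
BINARY_OP + → -2 + 11 = 9. Stack: [9]
STORE_FAST s → s=9. Stack: []
LOAD_FAST s → push 9. Stack: [9]
RETURN_VALUE → return 9.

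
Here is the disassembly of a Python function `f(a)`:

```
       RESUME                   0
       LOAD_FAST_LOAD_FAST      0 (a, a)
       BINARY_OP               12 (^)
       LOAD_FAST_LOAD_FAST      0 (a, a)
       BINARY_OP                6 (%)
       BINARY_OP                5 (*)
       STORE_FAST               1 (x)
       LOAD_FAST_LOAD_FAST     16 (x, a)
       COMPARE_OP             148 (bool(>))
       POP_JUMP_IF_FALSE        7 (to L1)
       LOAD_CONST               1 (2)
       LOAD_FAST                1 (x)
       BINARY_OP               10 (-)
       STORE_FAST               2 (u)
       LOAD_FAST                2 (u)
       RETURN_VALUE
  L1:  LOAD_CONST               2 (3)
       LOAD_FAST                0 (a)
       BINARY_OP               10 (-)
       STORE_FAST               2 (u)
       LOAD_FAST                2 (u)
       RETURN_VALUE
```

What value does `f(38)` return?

-35

LOAD_FAST_LOAD_FAST a,a → push 38,38. Stack: [38, 38]
BINARY_OP ^ → 38 ^ 38 = 0. Stack: [0]
LOAD_FAST_LOAD_FAST a,a → push 38,38. Stack: [0, 38, 38]
BINARY_OP % → 38 % 38 = 0. Stack: [0, 0]
BINARY_OP * → 0 * 0 = 0. Stack: [0]
STORE_FAST x → x=0. Stack: []
LOAD_FAST_LOAD_FAST x,a → push 0,38. Stack: [0, 38]
COMPARE_OP bool(>) → 0 vs 38 = False. Stack: [False]
POP_JUMP_IF_FALSE → pop False; jump. Stack: []
LOAD_CONST → push 3. Stack: [3]
LOAD_FAST a → push 38. Stack: [3, 38]
BINARY_OP - → 3 - 38 = -35. Stack: [-35]
STORE_FAST u → u=-35. Stack: []
LOAD_FAST u → push -35. Stack: [-35]
RETURN_VALUE → return -35.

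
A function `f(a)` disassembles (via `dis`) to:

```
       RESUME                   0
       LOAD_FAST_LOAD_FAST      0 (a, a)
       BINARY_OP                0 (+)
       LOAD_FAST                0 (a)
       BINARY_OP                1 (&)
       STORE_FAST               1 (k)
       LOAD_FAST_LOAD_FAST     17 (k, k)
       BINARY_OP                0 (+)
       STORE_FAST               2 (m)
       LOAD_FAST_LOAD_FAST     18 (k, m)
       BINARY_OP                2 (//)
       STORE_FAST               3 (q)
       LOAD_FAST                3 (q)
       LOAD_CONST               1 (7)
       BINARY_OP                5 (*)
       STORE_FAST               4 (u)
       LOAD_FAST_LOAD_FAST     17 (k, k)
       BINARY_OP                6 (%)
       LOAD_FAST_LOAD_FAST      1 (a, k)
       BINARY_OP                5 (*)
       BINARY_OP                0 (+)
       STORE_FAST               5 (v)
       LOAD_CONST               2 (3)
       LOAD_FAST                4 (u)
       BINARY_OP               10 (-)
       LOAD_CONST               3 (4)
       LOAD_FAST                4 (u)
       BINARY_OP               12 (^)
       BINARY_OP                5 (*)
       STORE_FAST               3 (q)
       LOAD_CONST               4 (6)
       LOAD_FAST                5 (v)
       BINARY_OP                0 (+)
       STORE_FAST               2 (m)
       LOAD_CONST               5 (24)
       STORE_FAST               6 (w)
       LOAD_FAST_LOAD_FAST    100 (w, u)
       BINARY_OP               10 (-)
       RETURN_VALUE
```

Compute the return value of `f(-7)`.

24

LOAD_FAST_LOAD_FAST a,a → push -7,-7. Stack: [-7, -7]
BINARY_OP + → -7 + -7 = -14. Stack: [-14]
LOAD_FAST a → push -7. Stack: [-14, -7]
BINARY_OP & → -14 & -7 = -16. Stack: [-16]
STORE_FAST k → k=-16. Stack: []
LOAD_FAST_LOAD_FAST k,k → push -16,-16. Stack: [-16, -16]
BINARY_OP + → -16 + -16 = -32. Stack: [-32]
STORE_FAST m → m=-32. Stack: []
LOAD_FAST_LOAD_FAST k,m → push -16,-32. Stack: [-16, -32]
BINARY_OP // → -16 // -32 = 0. Stack: [0]
STORE_FAST q → q=0. Stack: []
LOAD_FAST q → push 0. Stack: [0]
LOAD_CONST → push 7. Stack: [0, 7]
BINARY_OP * → 0 * 7 = 0. Stack: [0]
STORE_FAST u → u=0. Stack: []
LOAD_FAST_LOAD_FAST k,k → push -16,-16. Stack: [-16, -16]
BINARY_OP % → -16 % -16 = 0. Stack: [0]
LOAD_FAST_LOAD_FAST a,k → push -7,-16. Stack: [0, -7, -16]
BINARY_OP * → -7 * -16 = 112. Stack: [0, 112]
BINARY_OP + → 0 + 112 = 112. Stack: [112]
STORE_FAST v → v=112. Stack: []
LOAD_CONST → push 3. Stack: [3]
LOAD_FAST u → push 0. Stack: [3, 0]
BINARY_OP - → 3 - 0 = 3. Stack: [3]
LOAD_CONST → push 4. Stack: [3, 4]
LOAD_FAST u → push 0. Stack: [3, 4, 0]
BINARY_OP ^ → 4 ^ 0 = 4. Stack: [3, 4]
BINARY_OP * → 3 * 4 = 12. Stack: [12]
STORE_FAST q → q=12. Stack: []
LOAD_CONST → push 6. Stack: [6]
LOAD_FAST v → push 112. Stack: [6, 112]
BINARY_OP + → 6 + 112 = 118. Stack: [118]
STORE_FAST m → m=118. Stack: []
LOAD_CONST → push 24. Stack: [24]
STORE_FAST w → w=24. Stack: []
LOAD_FAST_LOAD_FAST w,u → push 24,0. Stack: [24, 0]
BINARY_OP - → 24 - 0 = 24. Stack: [24]
RETURN_VALUE → return 24.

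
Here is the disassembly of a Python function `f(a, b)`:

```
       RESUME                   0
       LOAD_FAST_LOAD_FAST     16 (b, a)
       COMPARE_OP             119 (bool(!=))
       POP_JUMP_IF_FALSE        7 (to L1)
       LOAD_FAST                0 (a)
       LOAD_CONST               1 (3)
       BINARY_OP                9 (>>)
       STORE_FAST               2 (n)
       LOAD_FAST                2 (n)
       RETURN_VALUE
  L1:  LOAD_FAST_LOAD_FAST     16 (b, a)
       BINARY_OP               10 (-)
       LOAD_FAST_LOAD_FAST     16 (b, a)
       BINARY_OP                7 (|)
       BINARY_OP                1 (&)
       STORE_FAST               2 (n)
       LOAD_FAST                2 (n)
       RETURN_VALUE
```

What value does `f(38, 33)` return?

LOAD_FAST_LOAD_FAST b,a → push 33,38. Stack: [33, 38]
COMPARE_OP bool(!=) → 33 vs 38 = True. Stack: [True]
POP_JUMP_IF_FALSE → pop True; no jump. Stack: []
LOAD_FAST a → push 38. Stack: [38]
LOAD_CONST → push 3. Stack: [38, 3]
BINARY_OP >> → 38 >> 3 = 4. Stack: [4]
STORE_FAST n → n=4. Stack: []
LOAD_FAST n → push 4. Stack: [4]
RETURN_VALUE → return 4.

4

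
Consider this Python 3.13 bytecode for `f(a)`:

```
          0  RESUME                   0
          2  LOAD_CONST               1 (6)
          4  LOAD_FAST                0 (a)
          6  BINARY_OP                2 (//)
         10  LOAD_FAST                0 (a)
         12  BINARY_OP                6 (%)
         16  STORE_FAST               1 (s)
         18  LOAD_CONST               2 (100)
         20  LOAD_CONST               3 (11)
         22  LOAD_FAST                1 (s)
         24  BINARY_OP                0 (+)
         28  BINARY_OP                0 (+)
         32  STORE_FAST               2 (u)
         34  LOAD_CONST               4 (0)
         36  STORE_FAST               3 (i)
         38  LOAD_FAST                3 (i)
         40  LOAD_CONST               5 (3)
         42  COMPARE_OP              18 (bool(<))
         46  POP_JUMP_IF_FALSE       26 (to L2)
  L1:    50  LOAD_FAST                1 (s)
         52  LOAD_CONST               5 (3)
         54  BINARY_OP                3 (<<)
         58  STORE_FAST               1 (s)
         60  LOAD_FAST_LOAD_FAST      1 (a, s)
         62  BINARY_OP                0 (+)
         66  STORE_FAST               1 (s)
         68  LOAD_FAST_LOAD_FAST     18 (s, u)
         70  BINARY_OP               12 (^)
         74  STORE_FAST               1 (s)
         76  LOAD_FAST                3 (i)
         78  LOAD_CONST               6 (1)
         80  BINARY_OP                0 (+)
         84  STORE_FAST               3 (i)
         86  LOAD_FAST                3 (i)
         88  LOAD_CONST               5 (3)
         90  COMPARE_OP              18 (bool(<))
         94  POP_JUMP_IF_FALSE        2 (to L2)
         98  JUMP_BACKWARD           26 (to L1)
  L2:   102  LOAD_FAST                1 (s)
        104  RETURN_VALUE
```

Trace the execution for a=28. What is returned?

LOAD_CONST → push 6
LOAD_FAST a → push 28
BINARY_OP // → 6 // 28 = 0
LOAD_FAST a → push 28
BINARY_OP % → 0 % 28 = 0
STORE_FAST s → s=0
LOAD_CONST → push 100
LOAD_CONST → push 11
LOAD_FAST s → push 0
BINARY_OP + → 11 + 0 = 11
BINARY_OP + → 100 + 11 = 111
STORE_FAST u → u=111
LOAD_CONST → push 0
STORE_FAST i → i=0
LOAD_FAST i → push 0
LOAD_CONST → push 3
COMPARE_OP bool(<) → 0 vs 3 = True
POP_JUMP_IF_FALSE → pop True; no jump
LOAD_FAST s → push 0
LOAD_CONST → push 3
BINARY_OP << → 0 << 3 = 0
STORE_FAST s → s=0
LOAD_FAST_LOAD_FAST a,s → push 28,0
BINARY_OP + → 28 + 0 = 28
STORE_FAST s → s=28
LOAD_FAST_LOAD_FAST s,u → push 28,111
BINARY_OP ^ → 28 ^ 111 = 115
STORE_FAST s → s=115
LOAD_FAST i → push 0
LOAD_CONST → push 1
BINARY_OP + → 0 + 1 = 1
STORE_FAST i → i=1
LOAD_FAST i → push 1
LOAD_CONST → push 3
COMPARE_OP bool(<) → 1 vs 3 = True
POP_JUMP_IF_FALSE → pop True; no jump
LOAD_FAST s → push 115
LOAD_CONST → push 3
BINARY_OP << → 115 << 3 = 920
STORE_FAST s → s=920
LOAD_FAST_LOAD_FAST a,s → push 28,920
BINARY_OP + → 28 + 920 = 948
STORE_FAST s → s=948
LOAD_FAST_LOAD_FAST s,u → push 948,111
BINARY_OP ^ → 948 ^ 111 = 987
STORE_FAST s → s=987
LOAD_FAST i → push 1
LOAD_CONST → push 1
BINARY_OP + → 1 + 1 = 2
STORE_FAST i → i=2
LOAD_FAST i → push 2
LOAD_CONST → push 3
COMPARE_OP bool(<) → 2 vs 3 = True
POP_JUMP_IF_FALSE → pop True; no jump
LOAD_FAST s → push 987
LOAD_CONST → push 3
BINARY_OP << → 987 << 3 = 7896
STORE_FAST s → s=7896
LOAD_FAST_LOAD_FAST a,s → push 28,7896
BINARY_OP + → 28 + 7896 = 7924
STORE_FAST s → s=7924
LOAD_FAST_LOAD_FAST s,u → push 7924,111
BINARY_OP ^ → 7924 ^ 111 = 7835
STORE_FAST s → s=7835
LOAD_FAST i → push 2
LOAD_CONST → push 1
BINARY_OP + → 2 + 1 = 3
STORE_FAST i → i=3
LOAD_FAST i → push 3
LOAD_CONST → push 3
COMPARE_OP bool(<) → 3 vs 3 = False
POP_JUMP_IF_FALSE → pop False; jump
LOAD_FAST s → push 7835
RETURN_VALUE → return 7835.

7835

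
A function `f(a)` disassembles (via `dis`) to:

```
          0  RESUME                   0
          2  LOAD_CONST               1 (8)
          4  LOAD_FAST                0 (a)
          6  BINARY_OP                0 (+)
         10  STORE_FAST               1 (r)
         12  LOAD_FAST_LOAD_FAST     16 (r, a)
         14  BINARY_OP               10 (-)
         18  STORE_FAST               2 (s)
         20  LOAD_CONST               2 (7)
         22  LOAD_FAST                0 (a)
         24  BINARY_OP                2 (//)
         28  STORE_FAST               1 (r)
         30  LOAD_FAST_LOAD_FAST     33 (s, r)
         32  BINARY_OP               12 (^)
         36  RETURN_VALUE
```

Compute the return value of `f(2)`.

LOAD_CONST → push 8. Stack: [8]
LOAD_FAST a → push 2. Stack: [8, 2]
BINARY_OP + → 8 + 2 = 10. Stack: [10]
STORE_FAST r → r=10. Stack: []
LOAD_FAST_LOAD_FAST r,a → push 10,2. Stack: [10, 2]
BINARY_OP - → 10 - 2 = 8. Stack: [8]
STORE_FAST s → s=8. Stack: []
LOAD_CONST → push 7. Stack: [7]
LOAD_FAST a → push 2. Stack: [7, 2]
BINARY_OP // → 7 // 2 = 3. Stack: [3]
STORE_FAST r → r=3. Stack: []
LOAD_FAST_LOAD_FAST s,r → push 8,3. Stack: [8, 3]
BINARY_OP ^ → 8 ^ 3 = 11. Stack: [11]
RETURN_VALUE → return 11.

11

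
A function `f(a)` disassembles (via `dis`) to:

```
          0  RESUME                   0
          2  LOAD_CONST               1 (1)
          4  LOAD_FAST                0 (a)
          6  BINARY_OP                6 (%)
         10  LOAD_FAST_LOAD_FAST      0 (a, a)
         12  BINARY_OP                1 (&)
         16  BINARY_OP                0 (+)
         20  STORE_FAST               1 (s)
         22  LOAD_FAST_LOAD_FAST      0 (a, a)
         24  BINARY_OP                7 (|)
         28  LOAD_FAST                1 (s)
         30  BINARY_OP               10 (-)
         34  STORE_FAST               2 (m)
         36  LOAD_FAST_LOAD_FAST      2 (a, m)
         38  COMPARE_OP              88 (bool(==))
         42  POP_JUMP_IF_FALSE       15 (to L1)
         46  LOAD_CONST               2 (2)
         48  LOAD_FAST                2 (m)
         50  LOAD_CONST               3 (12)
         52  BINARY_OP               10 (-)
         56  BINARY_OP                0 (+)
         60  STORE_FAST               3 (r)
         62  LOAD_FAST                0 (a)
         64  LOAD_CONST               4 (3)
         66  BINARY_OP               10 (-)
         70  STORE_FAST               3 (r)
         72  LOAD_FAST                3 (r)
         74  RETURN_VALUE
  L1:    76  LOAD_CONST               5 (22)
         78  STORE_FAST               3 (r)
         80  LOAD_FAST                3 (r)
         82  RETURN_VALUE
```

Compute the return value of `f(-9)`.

LOAD_CONST → push 1. Stack: [1]
LOAD_FAST a → push -9. Stack: [1, -9]
BINARY_OP % → 1 % -9 = -8. Stack: [-8]
LOAD_FAST_LOAD_FAST a,a → push -9,-9. Stack: [-8, -9, -9]
BINARY_OP & → -9 & -9 = -9. Stack: [-8, -9]
BINARY_OP + → -8 + -9 = -17. Stack: [-17]
STORE_FAST s → s=-17. Stack: []
LOAD_FAST_LOAD_FAST a,a → push -9,-9. Stack: [-9, -9]
BINARY_OP | → -9 | -9 = -9. Stack: [-9]
LOAD_FAST s → push -17. Stack: [-9, -17]
BINARY_OP - → -9 - -17 = 8. Stack: [8]
STORE_FAST m → m=8. Stack: []
LOAD_FAST_LOAD_FAST a,m → push -9,8. Stack: [-9, 8]
COMPARE_OP bool(==) → -9 vs 8 = False. Stack: [False]
POP_JUMP_IF_FALSE → pop False; jump. Stack: []
LOAD_CONST → push 22. Stack: [22]
STORE_FAST r → r=22. Stack: []
LOAD_FAST r → push 22. Stack: [22]
RETURN_VALUE → return 22.

22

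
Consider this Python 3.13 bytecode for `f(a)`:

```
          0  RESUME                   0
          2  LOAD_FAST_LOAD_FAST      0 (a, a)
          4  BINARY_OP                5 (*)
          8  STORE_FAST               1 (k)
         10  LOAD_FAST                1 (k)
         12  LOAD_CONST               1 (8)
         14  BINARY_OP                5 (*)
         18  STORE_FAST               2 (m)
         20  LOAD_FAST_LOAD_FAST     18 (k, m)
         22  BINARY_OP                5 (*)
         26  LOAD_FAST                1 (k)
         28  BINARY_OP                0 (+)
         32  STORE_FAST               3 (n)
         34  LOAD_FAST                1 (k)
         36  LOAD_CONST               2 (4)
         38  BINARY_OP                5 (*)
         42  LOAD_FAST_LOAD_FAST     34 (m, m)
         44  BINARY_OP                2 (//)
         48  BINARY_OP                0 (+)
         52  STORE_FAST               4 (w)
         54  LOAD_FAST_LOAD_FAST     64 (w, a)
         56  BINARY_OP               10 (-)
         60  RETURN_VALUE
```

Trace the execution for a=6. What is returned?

139

LOAD_FAST_LOAD_FAST a,a → push 6,6. Stack: [6, 6]
BINARY_OP * → 6 * 6 = 36. Stack: [36]
STORE_FAST k → k=36. Stack: []
LOAD_FAST k → push 36. Stack: [36]
LOAD_CONST → push 8. Stack: [36, 8]
BINARY_OP * → 36 * 8 = 288. Stack: [288]
STORE_FAST m → m=288. Stack: []
LOAD_FAST_LOAD_FAST k,m → push 36,288. Stack: [36, 288]
BINARY_OP * → 36 * 288 = 10368. Stack: [10368]
LOAD_FAST k → push 36. Stack: [10368, 36]
BINARY_OP + → 10368 + 36 = 10404. Stack: [10404]
STORE_FAST n → n=10404. Stack: []
LOAD_FAST k → push 36. Stack: [36]
LOAD_CONST → push 4. Stack: [36, 4]
BINARY_OP * → 36 * 4 = 144. Stack: [144]
LOAD_FAST_LOAD_FAST m,m → push 288,288. Stack: [144, 288, 288]
BINARY_OP // → 288 // 288 = 1. Stack: [144, 1]
BINARY_OP + → 144 + 1 = 145. Stack: [145]
STORE_FAST w → w=145. Stack: []
LOAD_FAST_LOAD_FAST w,a → push 145,6. Stack: [145, 6]
BINARY_OP - → 145 - 6 = 139. Stack: [139]
RETURN_VALUE → return 139.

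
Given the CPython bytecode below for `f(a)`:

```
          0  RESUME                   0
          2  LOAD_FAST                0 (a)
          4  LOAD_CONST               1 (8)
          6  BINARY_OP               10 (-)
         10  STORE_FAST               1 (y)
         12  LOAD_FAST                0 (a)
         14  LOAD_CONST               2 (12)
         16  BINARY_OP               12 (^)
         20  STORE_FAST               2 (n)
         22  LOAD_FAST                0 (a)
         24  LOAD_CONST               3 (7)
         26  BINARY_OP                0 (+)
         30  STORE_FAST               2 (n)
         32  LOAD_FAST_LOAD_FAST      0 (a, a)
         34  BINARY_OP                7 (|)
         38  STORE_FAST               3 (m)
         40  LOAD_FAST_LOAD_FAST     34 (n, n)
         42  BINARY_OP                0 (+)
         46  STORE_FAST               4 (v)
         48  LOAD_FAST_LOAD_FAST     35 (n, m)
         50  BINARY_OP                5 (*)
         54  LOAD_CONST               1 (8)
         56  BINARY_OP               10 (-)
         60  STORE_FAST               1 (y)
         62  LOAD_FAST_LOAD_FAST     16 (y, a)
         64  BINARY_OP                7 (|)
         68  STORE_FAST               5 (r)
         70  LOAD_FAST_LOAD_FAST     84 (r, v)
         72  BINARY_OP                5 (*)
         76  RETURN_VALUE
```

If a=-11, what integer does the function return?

88

LOAD_FAST a → push -11. Stack: [-11]
LOAD_CONST → push 8. Stack: [-11, 8]
BINARY_OP - → -11 - 8 = -19. Stack: [-19]
STORE_FAST y → y=-19. Stack: []
LOAD_FAST a → push -11. Stack: [-11]
LOAD_CONST → push 12. Stack: [-11, 12]
BINARY_OP ^ → -11 ^ 12 = -7. Stack: [-7]
STORE_FAST n → n=-7. Stack: []
LOAD_FAST a → push -11. Stack: [-11]
LOAD_CONST → push 7. Stack: [-11, 7]
BINARY_OP + → -11 + 7 = -4. Stack: [-4]
STORE_FAST n → n=-4. Stack: []
LOAD_FAST_LOAD_FAST a,a → push -11,-11. Stack: [-11, -11]
BINARY_OP | → -11 | -11 = -11. Stack: [-11]
STORE_FAST m → m=-11. Stack: []
LOAD_FAST_LOAD_FAST n,n → push -4,-4. Stack: [-4, -4]
BINARY_OP + → -4 + -4 = -8. Stack: [-8]
STORE_FAST v → v=-8. Stack: []
LOAD_FAST_LOAD_FAST n,m → push -4,-11. Stack: [-4, -11]
BINARY_OP * → -4 * -11 = 44. Stack: [44]
LOAD_CONST → push 8. Stack: [44, 8]
BINARY_OP - → 44 - 8 = 36. Stack: [36]
STORE_FAST y → y=36. Stack: []
LOAD_FAST_LOAD_FAST y,a → push 36,-11. Stack: [36, -11]
BINARY_OP | → 36 | -11 = -11. Stack: [-11]
STORE_FAST r → r=-11. Stack: []
LOAD_FAST_LOAD_FAST r,v → push -11,-8. Stack: [-11, -8]
BINARY_OP * → -11 * -8 = 88. Stack: [88]
RETURN_VALUE → return 88.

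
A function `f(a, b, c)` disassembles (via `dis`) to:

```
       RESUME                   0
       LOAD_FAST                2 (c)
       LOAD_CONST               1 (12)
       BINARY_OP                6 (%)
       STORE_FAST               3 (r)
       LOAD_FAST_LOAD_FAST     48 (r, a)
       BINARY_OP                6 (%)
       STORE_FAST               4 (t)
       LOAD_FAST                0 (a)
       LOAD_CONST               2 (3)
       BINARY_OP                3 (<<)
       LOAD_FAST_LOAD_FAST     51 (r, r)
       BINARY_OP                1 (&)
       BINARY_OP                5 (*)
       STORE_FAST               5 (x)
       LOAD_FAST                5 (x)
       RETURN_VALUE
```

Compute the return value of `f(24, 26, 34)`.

1920

LOAD_FAST c → push 34. Stack: [34]
LOAD_CONST → push 12. Stack: [34, 12]
BINARY_OP % → 34 % 12 = 10. Stack: [10]
STORE_FAST r → r=10. Stack: []
LOAD_FAST_LOAD_FAST r,a → push 10,24. Stack: [10, 24]
BINARY_OP % → 10 % 24 = 10. Stack: [10]
STORE_FAST t → t=10. Stack: []
LOAD_FAST a → push 24. Stack: [24]
LOAD_CONST → push 3. Stack: [24, 3]
BINARY_OP << → 24 << 3 = 192. Stack: [192]
LOAD_FAST_LOAD_FAST r,r → push 10,10. Stack: [192, 10, 10]
BINARY_OP & → 10 & 10 = 10. Stack: [192, 10]
BINARY_OP * → 192 * 10 = 1920. Stack: [1920]
STORE_FAST x → x=1920. Stack: []
LOAD_FAST x → push 1920. Stack: [1920]
RETURN_VALUE → return 1920.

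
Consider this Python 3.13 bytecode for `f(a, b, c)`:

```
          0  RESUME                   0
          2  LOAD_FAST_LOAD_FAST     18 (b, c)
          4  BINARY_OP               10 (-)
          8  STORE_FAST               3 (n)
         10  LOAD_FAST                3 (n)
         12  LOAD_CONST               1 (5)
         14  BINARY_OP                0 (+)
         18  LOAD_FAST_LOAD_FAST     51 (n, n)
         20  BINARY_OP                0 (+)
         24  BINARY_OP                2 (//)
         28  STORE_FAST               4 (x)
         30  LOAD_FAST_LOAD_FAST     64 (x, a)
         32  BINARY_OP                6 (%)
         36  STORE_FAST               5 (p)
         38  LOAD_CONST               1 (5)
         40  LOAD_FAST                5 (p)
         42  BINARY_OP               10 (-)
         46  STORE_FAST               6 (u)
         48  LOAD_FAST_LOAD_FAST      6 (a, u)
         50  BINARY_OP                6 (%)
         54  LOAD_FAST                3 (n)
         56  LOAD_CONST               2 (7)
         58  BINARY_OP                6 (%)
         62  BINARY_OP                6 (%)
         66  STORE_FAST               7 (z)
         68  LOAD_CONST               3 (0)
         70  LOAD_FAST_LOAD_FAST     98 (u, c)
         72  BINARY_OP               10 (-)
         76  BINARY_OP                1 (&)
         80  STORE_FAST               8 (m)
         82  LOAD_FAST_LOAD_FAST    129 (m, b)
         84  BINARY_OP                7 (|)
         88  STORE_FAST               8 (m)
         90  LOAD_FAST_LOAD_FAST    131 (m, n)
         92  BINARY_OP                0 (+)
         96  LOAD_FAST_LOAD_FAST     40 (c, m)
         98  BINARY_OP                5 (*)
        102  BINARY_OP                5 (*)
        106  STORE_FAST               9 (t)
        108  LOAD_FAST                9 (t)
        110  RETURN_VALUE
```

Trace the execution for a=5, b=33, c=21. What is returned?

LOAD_FAST_LOAD_FAST b,c → push 33,21. Stack: [33, 21]
BINARY_OP - → 33 - 21 = 12. Stack: [12]
STORE_FAST n → n=12. Stack: []
LOAD_FAST n → push 12. Stack: [12]
LOAD_CONST → push 5. Stack: [12, 5]
BINARY_OP + → 12 + 5 = 17. Stack: [17]
LOAD_FAST_LOAD_FAST n,n → push 12,12. Stack: [17, 12, 12]
BINARY_OP + → 12 + 12 = 24. Stack: [17, 24]
BINARY_OP // → 17 // 24 = 0. Stack: [0]
STORE_FAST x → x=0. Stack: []
LOAD_FAST_LOAD_FAST x,a → push 0,5. Stack: [0, 5]
BINARY_OP % → 0 % 5 = 0. Stack: [0]
STORE_FAST p → p=0. Stack: []
LOAD_CONST → push 5. Stack: [5]
LOAD_FAST p → push 0. Stack: [5, 0]
BINARY_OP - → 5 - 0 = 5. Stack: [5]
STORE_FAST u → u=5. Stack: []
LOAD_FAST_LOAD_FAST a,u → push 5,5. Stack: [5, 5]
BINARY_OP % → 5 % 5 = 0. Stack: [0]
LOAD_FAST n → push 12. Stack: [0, 12]
LOAD_CONST → push 7. Stack: [0, 12, 7]
BINARY_OP % → 12 % 7 = 5. Stack: [0, 5]
BINARY_OP % → 0 % 5 = 0. Stack: [0]
STORE_FAST z → z=0. Stack: []
LOAD_CONST → push 0. Stack: [0]
LOAD_FAST_LOAD_FAST u,c → push 5,21. Stack: [0, 5, 21]
BINARY_OP - → 5 - 21 = -16. Stack: [0, -16]
BINARY_OP & → 0 & -16 = 0. Stack: [0]
STORE_FAST m → m=0. Stack: []
LOAD_FAST_LOAD_FAST m,b → push 0,33. Stack: [0, 33]
BINARY_OP | → 0 | 33 = 33. Stack: [33]
STORE_FAST m → m=33. Stack: []
LOAD_FAST_LOAD_FAST m,n → push 33,12. Stack: [33, 12]
BINARY_OP + → 33 + 12 = 45. Stack: [45]
LOAD_FAST_LOAD_FAST c,m → push 21,33. Stack: [45, 21, 33]
BINARY_OP * → 21 * 33 = 693. Stack: [45, 693]
BINARY_OP * → 45 * 693 = 31185. Stack: [31185]
STORE_FAST t → t=31185. Stack: []
LOAD_FAST t → push 31185. Stack: [31185]
RETURN_VALUE → return 31185.

31185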